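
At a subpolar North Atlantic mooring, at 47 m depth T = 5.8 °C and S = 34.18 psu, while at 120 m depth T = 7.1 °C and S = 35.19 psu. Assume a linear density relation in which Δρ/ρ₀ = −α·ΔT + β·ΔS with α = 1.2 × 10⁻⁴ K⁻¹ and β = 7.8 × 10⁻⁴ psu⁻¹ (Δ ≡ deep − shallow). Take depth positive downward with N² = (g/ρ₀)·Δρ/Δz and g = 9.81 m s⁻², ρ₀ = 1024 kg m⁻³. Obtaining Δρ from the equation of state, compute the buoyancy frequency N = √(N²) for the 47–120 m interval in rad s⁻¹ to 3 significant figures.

ΔT = +1.3 K, ΔS = +1.01 psu (deep − shallow).
Δρ/ρ₀ = −αΔT + βΔS = -1.56 × 10⁻⁴ + 7.878 × 10⁻⁴ = 6.318 × 10⁻⁴, so Δρ ≈ 0.6470 kg m⁻³.
N² = (g/ρ₀)·Δρ/Δz = g·(Δρ/ρ₀)/Δz = 9.81 × 6.318 × 10⁻⁴ / 73 = 8.4904 × 10⁻⁵ s⁻².
N = √(8.4904 × 10⁻⁵) = 9.2143 × 10⁻³ rad s⁻¹ ≈ 9.21 × 10⁻³ rad s⁻¹.

9.21 × 10⁻³ rad s⁻¹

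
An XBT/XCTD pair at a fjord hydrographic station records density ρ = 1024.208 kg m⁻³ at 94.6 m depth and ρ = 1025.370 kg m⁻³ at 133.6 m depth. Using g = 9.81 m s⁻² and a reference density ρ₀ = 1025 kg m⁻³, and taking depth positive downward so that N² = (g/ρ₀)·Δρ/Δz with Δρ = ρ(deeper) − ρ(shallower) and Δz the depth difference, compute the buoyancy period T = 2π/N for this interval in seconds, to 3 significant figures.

Δρ = 1025.370 − 1024.208 = 1.162 kg m⁻³ over Δz = 133.6 − 94.6 = 39 m.
N² = (9.81/1025) × (1.162/39) = 2.8516 × 10⁻⁴ s⁻².
N = √(2.8516 × 10⁻⁴) = 0.016887 rad s⁻¹, so T = 2π/N = 372.07 s ≈ 372 s.

372 s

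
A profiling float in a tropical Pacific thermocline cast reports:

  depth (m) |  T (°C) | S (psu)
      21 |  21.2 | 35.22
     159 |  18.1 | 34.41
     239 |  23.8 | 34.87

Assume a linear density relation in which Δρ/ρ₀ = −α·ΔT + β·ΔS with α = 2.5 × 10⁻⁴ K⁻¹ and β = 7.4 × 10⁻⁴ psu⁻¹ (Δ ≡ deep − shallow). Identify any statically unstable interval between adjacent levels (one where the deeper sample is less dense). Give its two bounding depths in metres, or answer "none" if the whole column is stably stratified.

Evaluate Δρ/ρ₀ = −αΔT + βΔS across each adjacent pair:
  21–159 m: −αΔT+βΔS = −(2.5 × 10⁻⁴)(-3.1)+(7.4 × 10⁻⁴)(-0.81) = 1.8 × 10⁻⁴ → stable
  159–239 m: −αΔT+βΔS = −(2.5 × 10⁻⁴)(+5.7)+(7.4 × 10⁻⁴)(+0.46) = -1.1 × 10⁻³ → UNSTABLE
The 159–239 m interval has Δρ < 0: lighter water underlies denser water.

159–239 m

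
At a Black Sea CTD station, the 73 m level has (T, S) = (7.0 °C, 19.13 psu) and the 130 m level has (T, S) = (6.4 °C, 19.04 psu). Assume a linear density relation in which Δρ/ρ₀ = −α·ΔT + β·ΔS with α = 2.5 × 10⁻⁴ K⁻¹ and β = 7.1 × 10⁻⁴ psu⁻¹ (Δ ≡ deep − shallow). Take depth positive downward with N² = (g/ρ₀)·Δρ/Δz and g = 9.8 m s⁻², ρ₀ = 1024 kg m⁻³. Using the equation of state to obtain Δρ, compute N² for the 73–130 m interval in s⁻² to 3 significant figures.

ΔT = -0.6 K, ΔS = -0.09 psu (deep − shallow).
Δρ/ρ₀ = −αΔT + βΔS = 1.50 × 10⁻⁴ − 6.39 × 10⁻⁵ = 8.61 × 10⁻⁵, so Δρ ≈ 0.08817 kg m⁻³.
N² = (g/ρ₀)·Δρ/Δz = g·(Δρ/ρ₀)/Δz = 9.8 × 8.61 × 10⁻⁵ / 57 = 1.4803 × 10⁻⁵ s⁻² ≈ 1.48 × 10⁻⁵ s⁻².

1.48 × 10⁻⁵ s⁻²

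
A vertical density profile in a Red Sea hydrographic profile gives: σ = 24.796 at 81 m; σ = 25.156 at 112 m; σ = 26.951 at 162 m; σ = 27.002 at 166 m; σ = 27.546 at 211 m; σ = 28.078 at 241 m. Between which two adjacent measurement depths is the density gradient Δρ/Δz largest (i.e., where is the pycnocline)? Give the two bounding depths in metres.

Compute the density gradient over each adjacent pair:
  81–112 m: Δρ/Δz = 0.360/31 = 0.012 kg m⁻⁴
  112–162 m: Δρ/Δz = 1.795/50 = 0.036 kg m⁻⁴
  162–166 m: Δρ/Δz = 0.051/4 = 0.013 kg m⁻⁴
  166–211 m: Δρ/Δz = 0.544/45 = 0.012 kg m⁻⁴
  211–241 m: Δρ/Δz = 0.532/30 = 0.018 kg m⁻⁴
The largest gradient is in the 112–162 m interval — the pycnocline.

112–162 m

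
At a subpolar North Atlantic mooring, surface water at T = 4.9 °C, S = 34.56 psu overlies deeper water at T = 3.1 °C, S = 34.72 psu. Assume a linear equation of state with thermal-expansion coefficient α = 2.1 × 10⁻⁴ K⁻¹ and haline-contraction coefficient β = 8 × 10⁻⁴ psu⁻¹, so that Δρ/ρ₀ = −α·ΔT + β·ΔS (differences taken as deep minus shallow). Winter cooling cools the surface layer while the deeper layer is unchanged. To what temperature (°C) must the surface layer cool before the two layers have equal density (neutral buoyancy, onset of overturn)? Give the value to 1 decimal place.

Neutral buoyancy requires Δρ = 0, i.e. −α(T_deep − T_surf′) + β(S_deep − S_surf) = 0.
T_surf′ = T_deep − (β/α)·ΔS = 3.1 − (8 × 10⁻⁴/2.1 × 10⁻⁴)·(+0.16) = 2.490 °C.
Cooling required: 4.9 − (2.490) = 2.410 °C.

2.5 °C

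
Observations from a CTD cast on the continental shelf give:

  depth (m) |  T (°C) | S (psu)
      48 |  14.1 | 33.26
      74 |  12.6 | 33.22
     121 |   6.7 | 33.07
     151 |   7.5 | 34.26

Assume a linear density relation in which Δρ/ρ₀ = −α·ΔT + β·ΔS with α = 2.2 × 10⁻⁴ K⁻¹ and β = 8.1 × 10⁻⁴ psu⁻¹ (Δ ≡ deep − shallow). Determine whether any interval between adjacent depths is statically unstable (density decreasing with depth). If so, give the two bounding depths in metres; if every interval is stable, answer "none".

none

Evaluate Δρ/ρ₀ = −αΔT + βΔS across each adjacent pair:
  48–74 m: −αΔT+βΔS = −(2.2 × 10⁻⁴)(-1.5)+(8.1 × 10⁻⁴)(-0.04) = 3.0 × 10⁻⁴ → stable
  74–121 m: −αΔT+βΔS = −(2.2 × 10⁻⁴)(-5.9)+(8.1 × 10⁻⁴)(-0.15) = 1.2 × 10⁻³ → stable
  121–151 m: −αΔT+βΔS = −(2.2 × 10⁻⁴)(+0.8)+(8.1 × 10⁻⁴)(+1.19) = 7.9 × 10⁻⁴ → stable
Every interval has Δρ > 0: the column is stably stratified throughout.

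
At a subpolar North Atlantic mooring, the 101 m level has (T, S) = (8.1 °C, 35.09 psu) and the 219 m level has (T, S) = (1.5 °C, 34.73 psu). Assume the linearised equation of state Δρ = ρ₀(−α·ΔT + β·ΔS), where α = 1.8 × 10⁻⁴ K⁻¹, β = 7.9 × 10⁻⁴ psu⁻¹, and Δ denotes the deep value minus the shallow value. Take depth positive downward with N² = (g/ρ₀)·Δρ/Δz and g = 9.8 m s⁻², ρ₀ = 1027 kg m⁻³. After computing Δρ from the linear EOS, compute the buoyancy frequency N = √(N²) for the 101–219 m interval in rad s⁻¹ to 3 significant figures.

8.66 × 10⁻³ rad s⁻¹

ΔT = -6.6 K, ΔS = -0.36 psu (deep − shallow).
Δρ/ρ₀ = −αΔT + βΔS = 1.188 × 10⁻³ − 2.844 × 10⁻⁴ = 9.036 × 10⁻⁴, so Δρ ≈ 0.9280 kg m⁻³.
N² = (g/ρ₀)·Δρ/Δz = g·(Δρ/ρ₀)/Δz = 9.8 × 9.036 × 10⁻⁴ / 118 = 7.5045 × 10⁻⁵ s⁻².
N = √(7.5045 × 10⁻⁵) = 8.6629 × 10⁻³ rad s⁻¹ ≈ 8.66 × 10⁻³ rad s⁻¹.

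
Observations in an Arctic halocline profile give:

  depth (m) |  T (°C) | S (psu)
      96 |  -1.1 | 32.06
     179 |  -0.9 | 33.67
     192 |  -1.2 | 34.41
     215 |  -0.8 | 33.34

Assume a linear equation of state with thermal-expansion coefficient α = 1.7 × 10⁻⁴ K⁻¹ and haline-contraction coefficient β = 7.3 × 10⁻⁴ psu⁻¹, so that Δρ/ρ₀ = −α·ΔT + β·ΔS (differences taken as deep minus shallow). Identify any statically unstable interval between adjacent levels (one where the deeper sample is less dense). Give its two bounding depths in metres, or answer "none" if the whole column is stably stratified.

192–215 m

Evaluate Δρ/ρ₀ = −αΔT + βΔS across each adjacent pair:
  96–179 m: −αΔT+βΔS = −(1.7 × 10⁻⁴)(+0.2)+(7.3 × 10⁻⁴)(+1.61) = 1.1 × 10⁻³ → stable
  179–192 m: −αΔT+βΔS = −(1.7 × 10⁻⁴)(-0.3)+(7.3 × 10⁻⁴)(+0.74) = 5.9 × 10⁻⁴ → stable
  192–215 m: −αΔT+βΔS = −(1.7 × 10⁻⁴)(+0.4)+(7.3 × 10⁻⁴)(-1.07) = -8.5 × 10⁻⁴ → UNSTABLE
The 192–215 m interval has Δρ < 0: lighter water underlies denser water.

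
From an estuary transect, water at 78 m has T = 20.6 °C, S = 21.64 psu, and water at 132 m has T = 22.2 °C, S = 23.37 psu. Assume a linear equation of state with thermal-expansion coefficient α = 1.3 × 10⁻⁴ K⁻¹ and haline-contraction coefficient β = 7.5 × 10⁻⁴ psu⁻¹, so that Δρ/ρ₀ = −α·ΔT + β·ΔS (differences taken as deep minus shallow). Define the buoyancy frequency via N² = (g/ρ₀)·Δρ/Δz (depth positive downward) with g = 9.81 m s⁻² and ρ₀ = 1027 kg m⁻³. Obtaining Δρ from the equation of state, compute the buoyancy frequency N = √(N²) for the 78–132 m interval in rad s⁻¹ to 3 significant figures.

0.0141 rad s⁻¹

ΔT = +1.6 K, ΔS = +1.73 psu (deep − shallow).
Δρ/ρ₀ = −αΔT + βΔS = -2.08 × 10⁻⁴ + 1.2975 × 10⁻³ = 1.0895 × 10⁻³, so Δρ ≈ 1.119 kg m⁻³.
N² = (g/ρ₀)·Δρ/Δz = g·(Δρ/ρ₀)/Δz = 9.81 × 1.0895 × 10⁻³ / 54 = 1.9793 × 10⁻⁴ s⁻².
N = √(1.9793 × 10⁻⁴) = 0.014069 rad s⁻¹ ≈ 0.0141 rad s⁻¹.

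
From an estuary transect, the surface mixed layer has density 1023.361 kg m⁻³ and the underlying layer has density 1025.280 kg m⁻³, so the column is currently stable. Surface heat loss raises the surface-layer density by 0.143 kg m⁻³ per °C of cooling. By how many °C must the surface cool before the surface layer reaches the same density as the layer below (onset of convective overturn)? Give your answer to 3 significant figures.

13.4 °C

Density deficit of the surface layer: 1025.280 − 1023.361 = 1.919 kg m⁻³.
Required change = 1.919 / 0.143 = 13.4 °C.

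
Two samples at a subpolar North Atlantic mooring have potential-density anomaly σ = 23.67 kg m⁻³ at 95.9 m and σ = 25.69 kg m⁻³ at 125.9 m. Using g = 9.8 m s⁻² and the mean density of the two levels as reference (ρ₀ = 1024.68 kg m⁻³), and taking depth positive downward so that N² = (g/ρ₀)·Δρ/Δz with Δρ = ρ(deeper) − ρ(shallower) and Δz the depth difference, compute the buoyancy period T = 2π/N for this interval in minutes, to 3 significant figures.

4.13 min

Δρ = 1025.69 − 1023.67 = 2.02 kg m⁻³ over Δz = 125.9 − 95.9 = 30 m.
N² = (9.8/1024.68) × (2.02/30) = 6.4397 × 10⁻⁴ s⁻².
N = √(6.4397 × 10⁻⁴) = 0.025377 rad s⁻¹, so T = 2π/N = 247.59 s = 4.1265 min ≈ 4.13 min.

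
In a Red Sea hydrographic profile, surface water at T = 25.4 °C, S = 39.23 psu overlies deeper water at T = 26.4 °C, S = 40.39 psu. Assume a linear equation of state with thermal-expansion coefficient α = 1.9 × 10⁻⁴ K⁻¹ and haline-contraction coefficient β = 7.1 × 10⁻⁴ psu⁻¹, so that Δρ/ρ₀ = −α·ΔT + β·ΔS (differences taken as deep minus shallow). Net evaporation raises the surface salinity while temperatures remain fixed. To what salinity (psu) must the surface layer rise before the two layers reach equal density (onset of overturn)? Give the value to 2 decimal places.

Neutral buoyancy requires −α(T_deep − T_surf) + β(S_deep − S_surf′) = 0.
S_surf′ = S_deep − (α/β)·ΔT = 40.39 − (1.9 × 10⁻⁴/7.1 × 10⁻⁴)·(+1.0) = 40.1224 psu.
Increase required: 40.1224 − 39.23 = 0.8924 psu.

40.12 psu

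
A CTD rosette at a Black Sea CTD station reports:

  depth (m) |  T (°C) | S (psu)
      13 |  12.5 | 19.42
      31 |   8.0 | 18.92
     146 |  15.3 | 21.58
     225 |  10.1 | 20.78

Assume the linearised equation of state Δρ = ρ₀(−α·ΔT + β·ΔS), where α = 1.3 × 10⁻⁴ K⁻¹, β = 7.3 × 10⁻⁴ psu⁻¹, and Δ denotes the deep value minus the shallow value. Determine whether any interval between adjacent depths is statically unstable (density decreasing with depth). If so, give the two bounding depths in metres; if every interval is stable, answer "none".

Evaluate Δρ/ρ₀ = −αΔT + βΔS across each adjacent pair:
  13–31 m: −αΔT+βΔS = −(1.3 × 10⁻⁴)(-4.5)+(7.3 × 10⁻⁴)(-0.50) = 2.2 × 10⁻⁴ → stable
  31–146 m: −αΔT+βΔS = −(1.3 × 10⁻⁴)(+7.3)+(7.3 × 10⁻⁴)(+2.66) = 9.9 × 10⁻⁴ → stable
  146–225 m: −αΔT+βΔS = −(1.3 × 10⁻⁴)(-5.2)+(7.3 × 10⁻⁴)(-0.80) = 9.2 × 10⁻⁵ → stable
Every interval has Δρ > 0: the column is stably stratified throughout.

none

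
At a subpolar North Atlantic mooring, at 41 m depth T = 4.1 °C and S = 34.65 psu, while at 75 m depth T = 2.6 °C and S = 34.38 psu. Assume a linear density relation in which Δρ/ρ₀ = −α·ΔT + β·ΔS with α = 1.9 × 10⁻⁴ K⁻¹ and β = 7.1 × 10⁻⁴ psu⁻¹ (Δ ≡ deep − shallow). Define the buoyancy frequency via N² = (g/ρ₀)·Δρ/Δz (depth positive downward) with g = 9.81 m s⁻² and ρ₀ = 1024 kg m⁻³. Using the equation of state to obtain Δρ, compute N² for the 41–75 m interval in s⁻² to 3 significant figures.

2.69 × 10⁻⁵ s⁻²

ΔT = -1.5 K, ΔS = -0.27 psu (deep − shallow).
Δρ/ρ₀ = −αΔT + βΔS = 2.85 × 10⁻⁴ − 1.917 × 10⁻⁴ = 9.33 × 10⁻⁵, so Δρ ≈ 0.09554 kg m⁻³.
N² = (g/ρ₀)·Δρ/Δz = g·(Δρ/ρ₀)/Δz = 9.81 × 9.33 × 10⁻⁵ / 34 = 2.6920 × 10⁻⁵ s⁻² ≈ 2.69 × 10⁻⁵ s⁻².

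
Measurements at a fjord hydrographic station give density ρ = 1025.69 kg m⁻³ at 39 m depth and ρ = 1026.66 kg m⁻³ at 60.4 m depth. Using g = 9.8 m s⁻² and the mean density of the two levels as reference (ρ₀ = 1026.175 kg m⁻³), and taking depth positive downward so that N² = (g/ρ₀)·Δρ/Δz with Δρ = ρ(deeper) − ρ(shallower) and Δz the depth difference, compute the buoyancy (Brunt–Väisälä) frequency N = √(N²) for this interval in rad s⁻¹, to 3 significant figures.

0.0208 rad s⁻¹

Δρ = 1026.66 − 1025.69 = 0.97 kg m⁻³ over Δz = 60.4 − 39 = 21.4 m.
N² = (9.8/1026.175) × (0.97/21.4) = 4.3288 × 10⁻⁴ s⁻².
N = √(4.3288 × 10⁻⁴) = 0.020806 rad s⁻¹ ≈ 0.0208 rad s⁻¹.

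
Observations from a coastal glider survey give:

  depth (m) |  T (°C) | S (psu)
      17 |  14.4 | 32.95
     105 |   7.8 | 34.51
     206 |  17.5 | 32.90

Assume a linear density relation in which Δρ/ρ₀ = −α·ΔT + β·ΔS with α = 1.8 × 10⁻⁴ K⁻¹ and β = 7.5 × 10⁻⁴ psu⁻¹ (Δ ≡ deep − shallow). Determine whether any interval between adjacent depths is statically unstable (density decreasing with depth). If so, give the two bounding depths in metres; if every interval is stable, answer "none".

Evaluate Δρ/ρ₀ = −αΔT + βΔS across each adjacent pair:
  17–105 m: −αΔT+βΔS = −(1.8 × 10⁻⁴)(-6.6)+(7.5 × 10⁻⁴)(+1.56) = 2.4 × 10⁻³ → stable
  105–206 m: −αΔT+βΔS = −(1.8 × 10⁻⁴)(+9.7)+(7.5 × 10⁻⁴)(-1.61) = -3.0 × 10⁻³ → UNSTABLE
The 105–206 m interval has Δρ < 0: lighter water underlies denser water.

105–206 m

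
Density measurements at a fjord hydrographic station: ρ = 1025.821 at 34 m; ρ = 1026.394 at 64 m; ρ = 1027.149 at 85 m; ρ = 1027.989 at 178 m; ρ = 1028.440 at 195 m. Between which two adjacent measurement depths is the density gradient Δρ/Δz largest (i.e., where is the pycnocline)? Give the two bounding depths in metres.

Compute the density gradient over each adjacent pair:
  34–64 m: Δρ/Δz = 0.573/30 = 0.019 kg m⁻⁴
  64–85 m: Δρ/Δz = 0.755/21 = 0.036 kg m⁻⁴
  85–178 m: Δρ/Δz = 0.840/93 = 9.0 × 10⁻³ kg m⁻⁴
  178–195 m: Δρ/Δz = 0.451/17 = 0.027 kg m⁻⁴
The largest gradient is in the 64–85 m interval — the pycnocline.

64–85 m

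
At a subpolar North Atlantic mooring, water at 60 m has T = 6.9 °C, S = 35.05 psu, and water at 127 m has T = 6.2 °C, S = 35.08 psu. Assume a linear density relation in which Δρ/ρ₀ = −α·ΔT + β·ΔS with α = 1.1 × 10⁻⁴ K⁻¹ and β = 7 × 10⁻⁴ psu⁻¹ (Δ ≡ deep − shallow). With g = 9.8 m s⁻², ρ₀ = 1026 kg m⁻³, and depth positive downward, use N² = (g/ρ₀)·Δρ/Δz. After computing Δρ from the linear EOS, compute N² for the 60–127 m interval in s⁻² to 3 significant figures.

ΔT = -0.7 K, ΔS = +0.03 psu (deep − shallow).
Δρ/ρ₀ = −αΔT + βΔS = 7.70 × 10⁻⁵ + 2.10 × 10⁻⁵ = 9.80 × 10⁻⁵, so Δρ ≈ 0.1005 kg m⁻³.
N² = (g/ρ₀)·Δρ/Δz = g·(Δρ/ρ₀)/Δz = 9.8 × 9.80 × 10⁻⁵ / 67 = 1.4334 × 10⁻⁵ s⁻² ≈ 1.43 × 10⁻⁵ s⁻².

1.43 × 10⁻⁵ s⁻²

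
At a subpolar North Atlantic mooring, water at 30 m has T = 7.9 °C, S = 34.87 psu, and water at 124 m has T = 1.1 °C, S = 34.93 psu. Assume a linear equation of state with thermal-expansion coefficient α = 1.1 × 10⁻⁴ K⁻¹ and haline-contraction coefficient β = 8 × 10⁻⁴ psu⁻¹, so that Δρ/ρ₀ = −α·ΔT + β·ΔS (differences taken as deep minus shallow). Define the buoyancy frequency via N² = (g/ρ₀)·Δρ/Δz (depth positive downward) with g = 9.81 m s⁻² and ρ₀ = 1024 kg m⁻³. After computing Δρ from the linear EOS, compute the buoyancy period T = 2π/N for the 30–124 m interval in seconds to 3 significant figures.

689 s

ΔT = -6.8 K, ΔS = +0.06 psu (deep − shallow).
Δρ/ρ₀ = −αΔT + βΔS = 7.48 × 10⁻⁴ + 4.80 × 10⁻⁵ = 7.96 × 10⁻⁴, so Δρ ≈ 0.8151 kg m⁻³.
N² = (g/ρ₀)·Δρ/Δz = g·(Δρ/ρ₀)/Δz = 9.81 × 7.96 × 10⁻⁴ / 94 = 8.3072 × 10⁻⁵ s⁻².
N = √(8.3072 × 10⁻⁵) = 9.1144 × 10⁻³ rad s⁻¹ → T = 2π/N = 689.37 s ≈ 689 s.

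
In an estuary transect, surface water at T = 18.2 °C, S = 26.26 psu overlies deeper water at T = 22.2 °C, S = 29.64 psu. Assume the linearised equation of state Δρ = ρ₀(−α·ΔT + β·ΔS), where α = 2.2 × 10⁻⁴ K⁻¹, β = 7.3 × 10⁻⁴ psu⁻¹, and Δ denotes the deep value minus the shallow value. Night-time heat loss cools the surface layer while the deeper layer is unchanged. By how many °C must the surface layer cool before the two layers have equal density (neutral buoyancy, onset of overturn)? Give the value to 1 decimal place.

Neutral buoyancy requires Δρ = 0, i.e. −α(T_deep − T_surf′) + β(S_deep − S_surf) = 0.
T_surf′ = T_deep − (β/α)·ΔS = 22.2 − (7.3 × 10⁻⁴/2.2 × 10⁻⁴)·(+3.38) = 10.985 °C.
Cooling required: 18.2 − (10.985) = 7.215 °C.

7.2 °C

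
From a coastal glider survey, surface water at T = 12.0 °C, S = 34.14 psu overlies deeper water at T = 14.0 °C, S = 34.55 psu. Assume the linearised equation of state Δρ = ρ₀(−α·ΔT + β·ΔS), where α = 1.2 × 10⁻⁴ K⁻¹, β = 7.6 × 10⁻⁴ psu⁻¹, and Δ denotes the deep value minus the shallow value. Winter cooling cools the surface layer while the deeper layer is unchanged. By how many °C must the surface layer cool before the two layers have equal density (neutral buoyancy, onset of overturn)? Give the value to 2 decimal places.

0.60 °C

Neutral buoyancy requires Δρ = 0, i.e. −α(T_deep − T_surf′) + β(S_deep − S_surf) = 0.
T_surf′ = T_deep − (β/α)·ΔS = 14.0 − (7.6 × 10⁻⁴/1.2 × 10⁻⁴)·(+0.41) = 11.4033 °C.
Cooling required: 12.0 − (11.4033) = 0.5967 °C.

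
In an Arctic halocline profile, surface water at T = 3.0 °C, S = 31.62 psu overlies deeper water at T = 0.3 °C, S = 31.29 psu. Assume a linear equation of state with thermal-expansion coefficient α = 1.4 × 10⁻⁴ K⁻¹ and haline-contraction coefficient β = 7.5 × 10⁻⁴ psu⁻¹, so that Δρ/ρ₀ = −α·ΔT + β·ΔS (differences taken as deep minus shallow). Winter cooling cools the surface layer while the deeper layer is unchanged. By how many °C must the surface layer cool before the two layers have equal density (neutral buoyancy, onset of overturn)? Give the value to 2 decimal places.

Neutral buoyancy requires Δρ = 0, i.e. −α(T_deep − T_surf′) + β(S_deep − S_surf) = 0.
T_surf′ = T_deep − (β/α)·ΔS = 0.3 − (7.5 × 10⁻⁴/1.4 × 10⁻⁴)·(-0.33) = 2.0679 °C.
Cooling required: 3.0 − (2.0679) = 0.9321 °C.

0.93 °C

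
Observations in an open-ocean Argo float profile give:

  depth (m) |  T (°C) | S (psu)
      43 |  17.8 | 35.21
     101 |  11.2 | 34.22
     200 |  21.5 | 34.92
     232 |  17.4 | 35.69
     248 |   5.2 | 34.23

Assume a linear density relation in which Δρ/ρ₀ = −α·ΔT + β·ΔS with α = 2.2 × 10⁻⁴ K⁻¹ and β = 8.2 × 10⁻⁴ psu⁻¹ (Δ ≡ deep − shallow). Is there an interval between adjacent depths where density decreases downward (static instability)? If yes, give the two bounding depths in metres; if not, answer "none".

Evaluate Δρ/ρ₀ = −αΔT + βΔS across each adjacent pair:
  43–101 m: −αΔT+βΔS = −(2.2 × 10⁻⁴)(-6.6)+(8.2 × 10⁻⁴)(-0.99) = 6.4 × 10⁻⁴ → stable
  101–200 m: −αΔT+βΔS = −(2.2 × 10⁻⁴)(+10.3)+(8.2 × 10⁻⁴)(+0.70) = -1.7 × 10⁻³ → UNSTABLE
  200–232 m: −αΔT+βΔS = −(2.2 × 10⁻⁴)(-4.1)+(8.2 × 10⁻⁴)(+0.77) = 1.5 × 10⁻³ → stable
  232–248 m: −αΔT+βΔS = −(2.2 × 10⁻⁴)(-12.2)+(8.2 × 10⁻⁴)(-1.46) = 1.5 × 10⁻³ → stable
The 101–200 m interval has Δρ < 0: lighter water underlies denser water.

101–200 m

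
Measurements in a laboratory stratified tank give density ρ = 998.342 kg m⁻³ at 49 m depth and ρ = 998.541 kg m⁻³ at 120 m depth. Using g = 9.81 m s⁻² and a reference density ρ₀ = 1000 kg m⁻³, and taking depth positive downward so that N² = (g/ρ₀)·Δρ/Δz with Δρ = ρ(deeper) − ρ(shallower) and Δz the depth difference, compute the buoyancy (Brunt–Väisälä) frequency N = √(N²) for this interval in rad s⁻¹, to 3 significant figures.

5.24 × 10⁻³ rad s⁻¹

Δρ = 998.541 − 998.342 = 0.199 kg m⁻³ over Δz = 120 − 49 = 71 m.
N² = (9.81/1000) × (0.199/71) = 2.7496 × 10⁻⁵ s⁻².
N = √(2.7496 × 10⁻⁵) = 5.2437 × 10⁻³ rad s⁻¹ ≈ 5.24 × 10⁻³ rad s⁻¹.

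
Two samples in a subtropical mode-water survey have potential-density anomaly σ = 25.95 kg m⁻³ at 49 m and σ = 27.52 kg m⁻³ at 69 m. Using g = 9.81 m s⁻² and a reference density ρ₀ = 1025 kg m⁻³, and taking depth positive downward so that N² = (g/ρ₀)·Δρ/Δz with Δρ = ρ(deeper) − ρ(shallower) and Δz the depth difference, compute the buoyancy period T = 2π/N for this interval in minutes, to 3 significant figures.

3.82 min

Δρ = 1027.52 − 1025.95 = 1.57 kg m⁻³ over Δz = 69 − 49 = 20 m.
N² = (9.81/1025) × (1.57/20) = 7.5130 × 10⁻⁴ s⁻².
N = √(7.5130 × 10⁻⁴) = 0.027410 rad s⁻¹, so T = 2π/N = 229.23 s = 3.8205 min ≈ 3.82 min.
A positive N² confirms static stability across the interval.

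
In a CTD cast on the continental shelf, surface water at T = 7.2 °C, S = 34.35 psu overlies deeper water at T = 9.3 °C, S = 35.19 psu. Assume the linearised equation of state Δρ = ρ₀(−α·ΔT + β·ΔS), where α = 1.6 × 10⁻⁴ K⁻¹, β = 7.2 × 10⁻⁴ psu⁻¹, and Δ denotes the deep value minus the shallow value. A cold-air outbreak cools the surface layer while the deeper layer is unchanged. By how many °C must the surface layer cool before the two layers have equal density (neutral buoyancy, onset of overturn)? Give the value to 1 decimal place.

1.7 °C

Neutral buoyancy requires Δρ = 0, i.e. −α(T_deep − T_surf′) + β(S_deep − S_surf) = 0.
T_surf′ = T_deep − (β/α)·ΔS = 9.3 − (7.2 × 10⁻⁴/1.6 × 10⁻⁴)·(+0.84) = 5.520 °C.
Cooling required: 7.2 − (5.520) = 1.680 °C.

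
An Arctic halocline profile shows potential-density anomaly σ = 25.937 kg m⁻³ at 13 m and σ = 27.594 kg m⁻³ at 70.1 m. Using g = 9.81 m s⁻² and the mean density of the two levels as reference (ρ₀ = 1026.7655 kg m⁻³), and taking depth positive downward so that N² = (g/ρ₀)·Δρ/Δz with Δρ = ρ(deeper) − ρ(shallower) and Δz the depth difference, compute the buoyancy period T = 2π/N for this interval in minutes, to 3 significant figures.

6.29 min

Δρ = 1027.594 − 1025.937 = 1.657 kg m⁻³ over Δz = 70.1 − 13 = 57.1 m.
N² = (9.81/1026.7655) × (1.657/57.1) = 2.7726 × 10⁻⁴ s⁻².
N = √(2.7726 × 10⁻⁴) = 0.016651 rad s⁻¹, so T = 2π/N = 377.35 s = 6.2892 min ≈ 6.29 min.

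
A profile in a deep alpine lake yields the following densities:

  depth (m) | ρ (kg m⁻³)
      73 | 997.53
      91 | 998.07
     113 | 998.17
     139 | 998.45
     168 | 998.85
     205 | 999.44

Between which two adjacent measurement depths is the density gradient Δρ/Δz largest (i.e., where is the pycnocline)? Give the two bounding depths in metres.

73–91 m

Compute the density gradient over each adjacent pair:
  73–91 m: Δρ/Δz = 0.54/18 = 0.030 kg m⁻⁴
  91–113 m: Δρ/Δz = 0.10/22 = 4.5 × 10⁻³ kg m⁻⁴
  113–139 m: Δρ/Δz = 0.28/26 = 0.011 kg m⁻⁴
  139–168 m: Δρ/Δz = 0.40/29 = 0.014 kg m⁻⁴
  168–205 m: Δρ/Δz = 0.59/37 = 0.016 kg m⁻⁴
The largest gradient is in the 73–91 m interval — the pycnocline.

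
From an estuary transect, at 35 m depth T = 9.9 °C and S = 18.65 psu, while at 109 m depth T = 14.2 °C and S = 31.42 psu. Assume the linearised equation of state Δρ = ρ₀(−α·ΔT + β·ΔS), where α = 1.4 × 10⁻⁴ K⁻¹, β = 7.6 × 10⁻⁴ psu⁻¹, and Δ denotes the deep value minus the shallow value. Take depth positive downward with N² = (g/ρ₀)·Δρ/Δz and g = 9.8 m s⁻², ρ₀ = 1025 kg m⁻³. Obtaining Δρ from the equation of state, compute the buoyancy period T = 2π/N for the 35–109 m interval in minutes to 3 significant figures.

3.02 min

ΔT = +4.3 K, ΔS = +12.77 psu (deep − shallow).
Δρ/ρ₀ = −αΔT + βΔS = -6.02 × 10⁻⁴ + 9.7052 × 10⁻³ = 9.1032 × 10⁻³, so Δρ ≈ 9.331 kg m⁻³.
N² = (g/ρ₀)·Δρ/Δz = g·(Δρ/ρ₀)/Δz = 9.8 × 9.1032 × 10⁻³ / 74 = 1.2056 × 10⁻³ s⁻².
N = √(1.2056 × 10⁻³) = 0.034722 rad s⁻¹ → T = 2π/N = 180.96 s = 3.0160 min ≈ 3.02 min.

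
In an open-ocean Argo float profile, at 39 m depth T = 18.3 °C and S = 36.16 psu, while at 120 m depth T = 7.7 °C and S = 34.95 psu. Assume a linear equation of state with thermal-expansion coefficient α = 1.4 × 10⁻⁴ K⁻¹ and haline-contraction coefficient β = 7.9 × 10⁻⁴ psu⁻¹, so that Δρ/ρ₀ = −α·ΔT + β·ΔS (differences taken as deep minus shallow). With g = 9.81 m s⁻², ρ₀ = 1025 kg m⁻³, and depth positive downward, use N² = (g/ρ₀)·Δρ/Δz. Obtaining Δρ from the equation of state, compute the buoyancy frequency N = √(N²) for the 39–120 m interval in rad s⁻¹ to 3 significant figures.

ΔT = -10.6 K, ΔS = -1.21 psu (deep − shallow).
Δρ/ρ₀ = −αΔT + βΔS = 1.484 × 10⁻³ − 9.559 × 10⁻⁴ = 5.281 × 10⁻⁴, so Δρ ≈ 0.5413 kg m⁻³.
N² = (g/ρ₀)·Δρ/Δz = g·(Δρ/ρ₀)/Δz = 9.81 × 5.281 × 10⁻⁴ / 81 = 6.3959 × 10⁻⁵ s⁻².
N = √(6.3959 × 10⁻⁵) = 7.9974 × 10⁻³ rad s⁻¹ ≈ 8.00 × 10⁻³ rad s⁻¹.

8.00 × 10⁻³ rad s⁻¹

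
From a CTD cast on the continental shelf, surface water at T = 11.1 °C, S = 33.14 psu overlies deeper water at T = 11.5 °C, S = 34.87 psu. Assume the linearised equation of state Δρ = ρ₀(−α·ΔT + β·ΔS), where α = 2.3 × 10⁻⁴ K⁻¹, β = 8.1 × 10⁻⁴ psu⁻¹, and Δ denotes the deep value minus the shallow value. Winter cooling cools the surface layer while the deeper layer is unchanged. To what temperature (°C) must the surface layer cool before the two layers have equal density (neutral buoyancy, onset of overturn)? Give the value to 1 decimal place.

Neutral buoyancy requires Δρ = 0, i.e. −α(T_deep − T_surf′) + β(S_deep − S_surf) = 0.
T_surf′ = T_deep − (β/α)·ΔS = 11.5 − (8.1 × 10⁻⁴/2.3 × 10⁻⁴)·(+1.73) = 5.407 °C.
Cooling required: 11.1 − (5.407) = 5.693 °C.

5.4 °C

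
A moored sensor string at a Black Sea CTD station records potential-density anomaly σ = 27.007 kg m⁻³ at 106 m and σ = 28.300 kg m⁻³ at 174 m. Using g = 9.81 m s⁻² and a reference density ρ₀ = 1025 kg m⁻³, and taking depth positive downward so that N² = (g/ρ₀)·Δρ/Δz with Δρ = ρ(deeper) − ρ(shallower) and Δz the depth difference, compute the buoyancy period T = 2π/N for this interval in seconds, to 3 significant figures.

Δρ = 1028.300 − 1027.007 = 1.293 kg m⁻³ over Δz = 174 − 106 = 68 m.
N² = (9.81/1025) × (1.293/68) = 1.8198 × 10⁻⁴ s⁻².
N = √(1.8198 × 10⁻⁴) = 0.013490 rad s⁻¹, so T = 2π/N = 465.77 s ≈ 466 s.

466 s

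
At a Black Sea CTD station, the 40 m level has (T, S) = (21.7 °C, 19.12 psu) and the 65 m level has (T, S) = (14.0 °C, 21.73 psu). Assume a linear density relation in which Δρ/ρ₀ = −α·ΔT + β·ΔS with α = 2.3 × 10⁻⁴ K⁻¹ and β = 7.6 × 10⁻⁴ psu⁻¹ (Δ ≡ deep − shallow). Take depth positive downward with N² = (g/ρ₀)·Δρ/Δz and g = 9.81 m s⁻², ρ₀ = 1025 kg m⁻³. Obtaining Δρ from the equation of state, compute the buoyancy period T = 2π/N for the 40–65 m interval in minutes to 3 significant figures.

2.73 min

ΔT = -7.7 K, ΔS = +2.61 psu (deep − shallow).
Δρ/ρ₀ = −αΔT + βΔS = 1.771 × 10⁻³ + 1.9836 × 10⁻³ = 3.7546 × 10⁻³, so Δρ ≈ 3.848 kg m⁻³.
N² = (g/ρ₀)·Δρ/Δz = g·(Δρ/ρ₀)/Δz = 9.81 × 3.7546 × 10⁻³ / 25 = 1.4733 × 10⁻³ s⁻².
N = √(1.4733 × 10⁻³) = 0.038384 rad s⁻¹ → T = 2π/N = 163.69 s = 2.7282 min ≈ 2.73 min.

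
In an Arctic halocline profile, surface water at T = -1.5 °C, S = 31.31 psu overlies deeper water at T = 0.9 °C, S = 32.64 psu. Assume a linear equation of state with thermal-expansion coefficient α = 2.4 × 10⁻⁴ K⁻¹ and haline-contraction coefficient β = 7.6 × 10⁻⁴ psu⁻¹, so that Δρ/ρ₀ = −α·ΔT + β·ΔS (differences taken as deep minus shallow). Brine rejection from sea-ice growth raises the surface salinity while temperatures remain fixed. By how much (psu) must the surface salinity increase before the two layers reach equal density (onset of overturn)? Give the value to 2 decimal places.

0.57 psu

Neutral buoyancy requires −α(T_deep − T_surf) + β(S_deep − S_surf′) = 0.
S_surf′ = S_deep − (α/β)·ΔT = 32.64 − (2.4 × 10⁻⁴/7.6 × 10⁻⁴)·(+2.4) = 31.8821 psu.
Increase required: 31.8821 − 31.31 = 0.5721 psu.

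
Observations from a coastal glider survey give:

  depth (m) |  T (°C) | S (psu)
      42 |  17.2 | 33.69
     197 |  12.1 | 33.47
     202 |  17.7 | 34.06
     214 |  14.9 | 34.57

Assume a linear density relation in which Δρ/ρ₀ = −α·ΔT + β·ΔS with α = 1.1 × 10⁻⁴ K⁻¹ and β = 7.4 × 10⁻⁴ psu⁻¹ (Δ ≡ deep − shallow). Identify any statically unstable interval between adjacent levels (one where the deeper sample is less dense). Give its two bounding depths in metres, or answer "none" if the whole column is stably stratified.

Evaluate Δρ/ρ₀ = −αΔT + βΔS across each adjacent pair:
  42–197 m: −αΔT+βΔS = −(1.1 × 10⁻⁴)(-5.1)+(7.4 × 10⁻⁴)(-0.22) = 4.0 × 10⁻⁴ → stable
  197–202 m: −αΔT+βΔS = −(1.1 × 10⁻⁴)(+5.6)+(7.4 × 10⁻⁴)(+0.59) = -1.8 × 10⁻⁴ → UNSTABLE
  202–214 m: −αΔT+βΔS = −(1.1 × 10⁻⁴)(-2.8)+(7.4 × 10⁻⁴)(+0.51) = 6.9 × 10⁻⁴ → stable
The 197–202 m interval has Δρ < 0: lighter water underlies denser water.

197–202 m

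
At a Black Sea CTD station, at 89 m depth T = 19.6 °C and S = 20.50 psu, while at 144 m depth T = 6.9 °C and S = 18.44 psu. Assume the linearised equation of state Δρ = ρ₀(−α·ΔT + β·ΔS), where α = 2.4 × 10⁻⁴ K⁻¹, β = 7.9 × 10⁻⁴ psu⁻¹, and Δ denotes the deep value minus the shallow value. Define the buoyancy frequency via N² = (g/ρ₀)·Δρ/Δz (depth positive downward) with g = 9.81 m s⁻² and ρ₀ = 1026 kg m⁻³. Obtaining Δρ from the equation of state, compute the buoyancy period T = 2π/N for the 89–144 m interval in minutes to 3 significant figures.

6.58 min

ΔT = -12.7 K, ΔS = -2.06 psu (deep − shallow).
Δρ/ρ₀ = −αΔT + βΔS = 3.048 × 10⁻³ − 1.6274 × 10⁻³ = 1.4206 × 10⁻³, so Δρ ≈ 1.458 kg m⁻³.
N² = (g/ρ₀)·Δρ/Δz = g·(Δρ/ρ₀)/Δz = 9.81 × 1.4206 × 10⁻³ / 55 = 2.5338 × 10⁻⁴ s⁻².
N = √(2.5338 × 10⁻⁴) = 0.015918 rad s⁻¹ → T = 2π/N = 394.72 s = 6.5787 min ≈ 6.58 min.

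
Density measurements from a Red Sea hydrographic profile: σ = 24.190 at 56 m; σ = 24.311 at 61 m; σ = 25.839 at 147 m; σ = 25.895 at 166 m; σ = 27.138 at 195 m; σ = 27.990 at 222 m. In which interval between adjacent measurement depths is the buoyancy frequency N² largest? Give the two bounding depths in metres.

Compute the density gradient over each adjacent pair:
  56–61 m: Δρ/Δz = 0.121/5 = 0.024 kg m⁻⁴
  61–147 m: Δρ/Δz = 1.528/86 = 0.018 kg m⁻⁴
  147–166 m: Δρ/Δz = 0.056/19 = 2.9 × 10⁻³ kg m⁻⁴
  166–195 m: Δρ/Δz = 1.243/29 = 0.043 kg m⁻⁴
  195–222 m: Δρ/Δz = 0.852/27 = 0.032 kg m⁻⁴
The largest gradient is in the 166–195 m interval — the pycnocline.

166–195 m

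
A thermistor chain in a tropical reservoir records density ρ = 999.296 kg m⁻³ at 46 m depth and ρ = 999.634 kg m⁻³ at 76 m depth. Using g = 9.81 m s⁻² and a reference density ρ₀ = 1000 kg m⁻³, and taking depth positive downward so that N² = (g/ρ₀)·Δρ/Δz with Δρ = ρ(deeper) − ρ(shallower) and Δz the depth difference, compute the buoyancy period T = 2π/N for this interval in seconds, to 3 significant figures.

Δρ = 999.634 − 999.296 = 0.338 kg m⁻³ over Δz = 76 − 46 = 30 m.
N² = (9.81/1000) × (0.338/30) = 1.1053 × 10⁻⁴ s⁻².
N = √(1.1053 × 10⁻⁴) = 0.010513 rad s⁻¹, so T = 2π/N = 597.66 s ≈ 598 s.
Since Δρ > 0 the layer is stably stratified.

598 s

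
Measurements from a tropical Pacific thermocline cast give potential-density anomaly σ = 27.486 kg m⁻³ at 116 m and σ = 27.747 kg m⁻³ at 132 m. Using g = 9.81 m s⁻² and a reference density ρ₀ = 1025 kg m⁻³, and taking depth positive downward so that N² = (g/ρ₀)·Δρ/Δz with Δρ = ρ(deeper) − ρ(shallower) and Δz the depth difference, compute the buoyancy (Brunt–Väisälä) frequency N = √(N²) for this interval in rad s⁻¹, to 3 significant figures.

Δρ = 1027.747 − 1027.486 = 0.261 kg m⁻³ over Δz = 132 − 116 = 16 m.
N² = (9.81/1025) × (0.261/16) = 1.5612 × 10⁻⁴ s⁻².
N = √(1.5612 × 10⁻⁴) = 0.012495 rad s⁻¹ ≈ 0.0125 rad s⁻¹.

0.0125 rad s⁻¹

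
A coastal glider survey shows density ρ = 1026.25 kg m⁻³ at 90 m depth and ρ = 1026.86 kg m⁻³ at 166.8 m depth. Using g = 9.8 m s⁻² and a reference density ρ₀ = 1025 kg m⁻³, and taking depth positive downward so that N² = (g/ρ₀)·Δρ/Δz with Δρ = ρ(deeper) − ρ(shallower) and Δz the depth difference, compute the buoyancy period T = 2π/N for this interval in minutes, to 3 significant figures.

Δρ = 1026.86 − 1026.25 = 0.61 kg m⁻³ over Δz = 166.8 − 90 = 76.8 m.
N² = (9.8/1025) × (0.61/76.8) = 7.5940 × 10⁻⁵ s⁻².
N = √(7.5940 × 10⁻⁵) = 8.7144 × 10⁻³ rad s⁻¹, so T = 2π/N = 721.01 s = 12.017 min ≈ 12.0 min.

12.0 min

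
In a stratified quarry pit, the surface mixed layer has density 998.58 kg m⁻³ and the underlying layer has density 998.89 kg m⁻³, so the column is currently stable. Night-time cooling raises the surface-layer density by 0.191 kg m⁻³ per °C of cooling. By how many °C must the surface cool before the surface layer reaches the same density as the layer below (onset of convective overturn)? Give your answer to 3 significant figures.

1.62 °C

Density deficit of the surface layer: 998.89 − 998.58 = 0.31 kg m⁻³.
Required change = 0.31 / 0.191 = 1.62 °C.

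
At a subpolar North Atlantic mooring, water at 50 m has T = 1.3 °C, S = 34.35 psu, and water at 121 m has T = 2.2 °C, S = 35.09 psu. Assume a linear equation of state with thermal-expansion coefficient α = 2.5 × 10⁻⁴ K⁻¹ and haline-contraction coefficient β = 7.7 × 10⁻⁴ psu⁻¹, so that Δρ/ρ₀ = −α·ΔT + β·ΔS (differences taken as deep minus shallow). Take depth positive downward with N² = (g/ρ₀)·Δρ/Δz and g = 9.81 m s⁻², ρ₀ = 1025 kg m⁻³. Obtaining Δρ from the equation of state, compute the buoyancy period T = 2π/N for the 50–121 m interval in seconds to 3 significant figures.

ΔT = +0.9 K, ΔS = +0.74 psu (deep − shallow).
Δρ/ρ₀ = −αΔT + βΔS = -2.25 × 10⁻⁴ + 5.698 × 10⁻⁴ = 3.448 × 10⁻⁴, so Δρ ≈ 0.3534 kg m⁻³.
N² = (g/ρ₀)·Δρ/Δz = g·(Δρ/ρ₀)/Δz = 9.81 × 3.448 × 10⁻⁴ / 71 = 4.7641 × 10⁻⁵ s⁻².
N = √(4.7641 × 10⁻⁵) = 6.9022 × 10⁻³ rad s⁻¹ → T = 2π/N = 910.32 s ≈ 910 s.

910 s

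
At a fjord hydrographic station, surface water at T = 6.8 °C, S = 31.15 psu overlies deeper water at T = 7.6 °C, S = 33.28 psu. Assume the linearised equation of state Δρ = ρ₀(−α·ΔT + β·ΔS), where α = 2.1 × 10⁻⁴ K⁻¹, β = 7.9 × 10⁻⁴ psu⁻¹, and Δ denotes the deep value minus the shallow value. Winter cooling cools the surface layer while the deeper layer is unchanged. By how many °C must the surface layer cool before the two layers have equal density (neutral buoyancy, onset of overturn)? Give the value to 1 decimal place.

Neutral buoyancy requires Δρ = 0, i.e. −α(T_deep − T_surf′) + β(S_deep − S_surf) = 0.
T_surf′ = T_deep − (β/α)·ΔS = 7.6 − (7.9 × 10⁻⁴/2.1 × 10⁻⁴)·(+2.13) = -0.413 °C.
Cooling required: 6.8 − (-0.413) = 7.213 °C.

7.2 °C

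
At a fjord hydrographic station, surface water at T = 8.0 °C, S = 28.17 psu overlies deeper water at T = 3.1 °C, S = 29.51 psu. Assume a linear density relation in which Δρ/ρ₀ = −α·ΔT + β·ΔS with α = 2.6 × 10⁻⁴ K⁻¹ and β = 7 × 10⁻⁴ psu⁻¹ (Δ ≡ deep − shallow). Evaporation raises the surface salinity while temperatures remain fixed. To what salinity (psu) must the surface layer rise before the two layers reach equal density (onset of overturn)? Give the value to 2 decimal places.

Neutral buoyancy requires −α(T_deep − T_surf) + β(S_deep − S_surf′) = 0.
S_surf′ = S_deep − (α/β)·ΔT = 29.51 − (2.6 × 10⁻⁴/7 × 10⁻⁴)·(-4.9) = 31.3300 psu.
Increase required: 31.3300 − 28.17 = 3.1600 psu.

31.33 psu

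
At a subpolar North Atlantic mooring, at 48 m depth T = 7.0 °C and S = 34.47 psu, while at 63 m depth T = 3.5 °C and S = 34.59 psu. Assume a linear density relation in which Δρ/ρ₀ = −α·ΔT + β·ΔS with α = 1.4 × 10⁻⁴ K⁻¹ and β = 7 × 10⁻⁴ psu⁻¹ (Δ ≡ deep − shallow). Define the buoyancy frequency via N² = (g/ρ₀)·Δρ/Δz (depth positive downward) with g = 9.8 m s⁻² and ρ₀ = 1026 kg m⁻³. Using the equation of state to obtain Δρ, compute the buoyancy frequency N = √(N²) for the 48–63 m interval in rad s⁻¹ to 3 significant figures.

0.0194 rad s⁻¹

ΔT = -3.5 K, ΔS = +0.12 psu (deep − shallow).
Δρ/ρ₀ = −αΔT + βΔS = 4.90 × 10⁻⁴ + 8.40 × 10⁻⁵ = 5.74 × 10⁻⁴, so Δρ ≈ 0.5889 kg m⁻³.
N² = (g/ρ₀)·Δρ/Δz = g·(Δρ/ρ₀)/Δz = 9.8 × 5.74 × 10⁻⁴ / 15 = 3.7501 × 10⁻⁴ s⁻².
N = √(3.7501 × 10⁻⁴) = 0.019365 rad s⁻¹ ≈ 0.0194 rad s⁻¹.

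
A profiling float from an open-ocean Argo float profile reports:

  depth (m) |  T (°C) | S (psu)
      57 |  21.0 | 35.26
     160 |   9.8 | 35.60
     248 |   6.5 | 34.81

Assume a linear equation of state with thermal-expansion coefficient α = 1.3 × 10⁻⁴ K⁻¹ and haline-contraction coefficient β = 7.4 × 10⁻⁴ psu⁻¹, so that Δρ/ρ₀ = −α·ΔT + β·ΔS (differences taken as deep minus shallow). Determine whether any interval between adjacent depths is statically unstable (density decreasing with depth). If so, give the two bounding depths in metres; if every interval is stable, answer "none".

160–248 m

Evaluate Δρ/ρ₀ = −αΔT + βΔS across each adjacent pair:
  57–160 m: −αΔT+βΔS = −(1.3 × 10⁻⁴)(-11.2)+(7.4 × 10⁻⁴)(+0.34) = 1.7 × 10⁻³ → stable
  160–248 m: −αΔT+βΔS = −(1.3 × 10⁻⁴)(-3.3)+(7.4 × 10⁻⁴)(-0.79) = -1.6 × 10⁻⁴ → UNSTABLE
The 160–248 m interval has Δρ < 0: lighter water underlies denser water.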